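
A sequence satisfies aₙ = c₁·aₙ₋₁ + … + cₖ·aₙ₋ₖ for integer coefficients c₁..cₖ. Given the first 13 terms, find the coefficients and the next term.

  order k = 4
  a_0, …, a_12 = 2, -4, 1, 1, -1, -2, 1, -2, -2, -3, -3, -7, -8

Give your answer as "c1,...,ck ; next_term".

0,1,1,1 ; -13

  a_4 = 0·1 + 1·1 + 1·-4 + 1·2 = -1
  a_5 = 0·-1 + 1·1 + 1·1 + 1·-4 = -2
  a_6 = 0·-2 + 1·-1 + 1·1 + 1·1 = 1
  a_7 = 0·1 + 1·-2 + 1·-1 + 1·1 = -2
  a_8 = 0·-2 + 1·1 + 1·-2 + 1·-1 = -2
  a_9 = 0·-2 + 1·-2 + 1·1 + 1·-2 = -3
  a_10 = 0·-3 + 1·-2 + 1·-2 + 1·1 = -3
  a_11 = 0·-3 + 1·-3 + 1·-2 + 1·-2 = -7
  a_12 = 0·-7 + 1·-3 + 1·-3 + 1·-2 = -8
  a_13 = 0·-8 + 1·-7 + 1·-3 + 1·-3 = -13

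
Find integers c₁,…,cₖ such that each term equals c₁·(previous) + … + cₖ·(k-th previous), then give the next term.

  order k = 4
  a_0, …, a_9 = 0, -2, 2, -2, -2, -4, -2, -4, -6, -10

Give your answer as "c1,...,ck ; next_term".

1,0,0,1 ; -12

  a_4 = 1·-2 + 0·2 + 0·-2 + 1·0 = -2
  a_5 = 1·-2 + 0·-2 + 0·2 + 1·-2 = -4
  a_6 = 1·-4 + 0·-2 + 0·-2 + 1·2 = -2
  a_7 = 1·-2 + 0·-4 + 0·-2 + 1·-2 = -4
  a_8 = 1·-4 + 0·-2 + 0·-4 + 1·-2 = -6
  a_9 = 1·-6 + 0·-4 + 0·-2 + 1·-4 = -10
  a_10 = 1·-10 + 0·-6 + 0·-4 + 1·-2 = -12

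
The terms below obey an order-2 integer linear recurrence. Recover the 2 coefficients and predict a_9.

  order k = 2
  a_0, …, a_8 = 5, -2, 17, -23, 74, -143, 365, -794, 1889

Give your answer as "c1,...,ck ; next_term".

  a_2 = -1·-2 + 3·5 = 17
  a_3 = -1·17 + 3·-2 = -23
  a_4 = -1·-23 + 3·17 = 74
  a_5 = -1·74 + 3·-23 = -143
  a_6 = -1·-143 + 3·74 = 365
  a_7 = -1·365 + 3·-143 = -794
  a_8 = -1·-794 + 3·365 = 1889
  a_9 = -1·1889 + 3·-794 = -4271

-1,3 ; -4271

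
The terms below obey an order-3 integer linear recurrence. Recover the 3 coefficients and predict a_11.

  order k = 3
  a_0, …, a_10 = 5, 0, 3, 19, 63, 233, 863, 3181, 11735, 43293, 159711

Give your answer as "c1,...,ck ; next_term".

  a_3 = 3·3 + 2·0 + 2·5 = 19
  a_4 = 3·19 + 2·3 + 2·0 = 63
  a_5 = 3·63 + 2·19 + 2·3 = 233
  a_6 = 3·233 + 2·63 + 2·19 = 863
  a_7 = 3·863 + 2·233 + 2·63 = 3181
  a_8 = 3·3181 + 2·863 + 2·233 = 11735
  a_9 = 3·11735 + 2·3181 + 2·863 = 43293
  a_10 = 3·43293 + 2·11735 + 2·3181 = 159711
  a_11 = 3·159711 + 2·43293 + 2·11735 = 589189

3,2,2 ; 589189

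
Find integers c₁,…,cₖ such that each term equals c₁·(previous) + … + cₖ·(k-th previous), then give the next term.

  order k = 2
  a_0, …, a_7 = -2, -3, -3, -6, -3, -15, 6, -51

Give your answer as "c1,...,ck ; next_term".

  a_2 = -1·-3 + 3·-2 = -3
  a_3 = -1·-3 + 3·-3 = -6
  a_4 = -1·-6 + 3·-3 = -3
  a_5 = -1·-3 + 3·-6 = -15
  a_6 = -1·-15 + 3·-3 = 6
  a_7 = -1·6 + 3·-15 = -51
  a_8 = -1·-51 + 3·6 = 69

-1,3 ; 69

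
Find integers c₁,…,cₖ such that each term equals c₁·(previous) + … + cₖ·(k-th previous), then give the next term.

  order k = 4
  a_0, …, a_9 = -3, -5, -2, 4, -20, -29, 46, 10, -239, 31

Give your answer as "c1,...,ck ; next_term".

  a_4 = 0·4 + -2·-2 + 3·-5 + 3·-3 = -20
  a_5 = 0·-20 + -2·4 + 3·-2 + 3·-5 = -29
  a_6 = 0·-29 + -2·-20 + 3·4 + 3·-2 = 46
  a_7 = 0·46 + -2·-29 + 3·-20 + 3·4 = 10
  a_8 = 0·10 + -2·46 + 3·-29 + 3·-20 = -239
  a_9 = 0·-239 + -2·10 + 3·46 + 3·-29 = 31
  a_10 = 0·31 + -2·-239 + 3·10 + 3·46 = 646

0,-2,3,3 ; 646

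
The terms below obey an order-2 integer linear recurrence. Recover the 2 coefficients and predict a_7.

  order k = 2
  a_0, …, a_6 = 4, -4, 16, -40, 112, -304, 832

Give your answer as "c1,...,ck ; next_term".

-2,2 ; -2272

  a_2 = -2·-4 + 2·4 = 16
  a_3 = -2·16 + 2·-4 = -40
  a_4 = -2·-40 + 2·16 = 112
  a_5 = -2·112 + 2·-40 = -304
  a_6 = -2·-304 + 2·112 = 832
  a_7 = -2·832 + 2·-304 = -2272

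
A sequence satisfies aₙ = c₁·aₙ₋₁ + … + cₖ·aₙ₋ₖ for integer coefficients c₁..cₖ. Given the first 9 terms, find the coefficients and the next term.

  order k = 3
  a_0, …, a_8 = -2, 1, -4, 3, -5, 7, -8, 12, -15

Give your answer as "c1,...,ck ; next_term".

0,1,-1 ; 20

  a_3 = 0·-4 + 1·1 + -1·-2 = 3
  a_4 = 0·3 + 1·-4 + -1·1 = -5
  a_5 = 0·-5 + 1·3 + -1·-4 = 7
  a_6 = 0·7 + 1·-5 + -1·3 = -8
  a_7 = 0·-8 + 1·7 + -1·-5 = 12
  a_8 = 0·12 + 1·-8 + -1·7 = -15
  a_9 = 0·-15 + 1·12 + -1·-8 = 20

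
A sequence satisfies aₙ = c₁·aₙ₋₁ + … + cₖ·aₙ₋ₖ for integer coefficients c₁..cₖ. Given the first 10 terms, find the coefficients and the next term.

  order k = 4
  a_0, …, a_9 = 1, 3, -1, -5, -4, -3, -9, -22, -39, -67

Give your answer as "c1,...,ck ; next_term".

1,1,0,2 ; -124

  a_4 = 1·-5 + 1·-1 + 0·3 + 2·1 = -4
  a_5 = 1·-4 + 1·-5 + 0·-1 + 2·3 = -3
  a_6 = 1·-3 + 1·-4 + 0·-5 + 2·-1 = -9
  a_7 = 1·-9 + 1·-3 + 0·-4 + 2·-5 = -22
  a_8 = 1·-22 + 1·-9 + 0·-3 + 2·-4 = -39
  a_9 = 1·-39 + 1·-22 + 0·-9 + 2·-3 = -67
  a_10 = 1·-67 + 1·-39 + 0·-22 + 2·-9 = -124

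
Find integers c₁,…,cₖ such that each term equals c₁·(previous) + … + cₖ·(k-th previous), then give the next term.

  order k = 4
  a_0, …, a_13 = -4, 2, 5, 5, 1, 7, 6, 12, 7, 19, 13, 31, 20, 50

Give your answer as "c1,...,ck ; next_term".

  a_4 = 0·5 + 1·5 + 0·2 + 1·-4 = 1
  a_5 = 0·1 + 1·5 + 0·5 + 1·2 = 7
  a_6 = 0·7 + 1·1 + 0·5 + 1·5 = 6
  a_7 = 0·6 + 1·7 + 0·1 + 1·5 = 12
  a_8 = 0·12 + 1·6 + 0·7 + 1·1 = 7
  a_9 = 0·7 + 1·12 + 0·6 + 1·7 = 19
  a_10 = 0·19 + 1·7 + 0·12 + 1·6 = 13
  a_11 = 0·13 + 1·19 + 0·7 + 1·12 = 31
  a_12 = 0·31 + 1·13 + 0·19 + 1·7 = 20
  a_13 = 0·20 + 1·31 + 0·13 + 1·19 = 50
  a_14 = 0·50 + 1·20 + 0·31 + 1·13 = 33

0,1,0,1 ; 33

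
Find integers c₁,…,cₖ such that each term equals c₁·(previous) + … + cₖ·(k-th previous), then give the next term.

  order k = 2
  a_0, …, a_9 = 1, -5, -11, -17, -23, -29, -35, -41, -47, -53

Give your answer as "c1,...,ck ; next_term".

2,-1 ; -59

  a_2 = 2·-5 + -1·1 = -11
  a_3 = 2·-11 + -1·-5 = -17
  a_4 = 2·-17 + -1·-11 = -23
  a_5 = 2·-23 + -1·-17 = -29
  a_6 = 2·-29 + -1·-23 = -35
  a_7 = 2·-35 + -1·-29 = -41
  a_8 = 2·-41 + -1·-35 = -47
  a_9 = 2·-47 + -1·-41 = -53
  a_10 = 2·-53 + -1·-47 = -59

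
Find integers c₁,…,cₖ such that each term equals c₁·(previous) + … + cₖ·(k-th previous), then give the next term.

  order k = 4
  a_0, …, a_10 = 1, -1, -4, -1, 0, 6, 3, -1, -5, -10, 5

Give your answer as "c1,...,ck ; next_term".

-1,0,-1,-2 ; 2

  a_4 = -1·-1 + 0·-4 + -1·-1 + -2·1 = 0
  a_5 = -1·0 + 0·-1 + -1·-4 + -2·-1 = 6
  a_6 = -1·6 + 0·0 + -1·-1 + -2·-4 = 3
  a_7 = -1·3 + 0·6 + -1·0 + -2·-1 = -1
  a_8 = -1·-1 + 0·3 + -1·6 + -2·0 = -5
  a_9 = -1·-5 + 0·-1 + -1·3 + -2·6 = -10
  a_10 = -1·-10 + 0·-5 + -1·-1 + -2·3 = 5
  a_11 = -1·5 + 0·-10 + -1·-5 + -2·-1 = 2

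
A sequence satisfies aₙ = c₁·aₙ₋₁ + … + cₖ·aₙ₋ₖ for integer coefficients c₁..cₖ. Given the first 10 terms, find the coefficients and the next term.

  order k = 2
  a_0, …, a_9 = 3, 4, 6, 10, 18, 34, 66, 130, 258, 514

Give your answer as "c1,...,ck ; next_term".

3,-2 ; 1026

  a_2 = 3·4 + -2·3 = 6
  a_3 = 3·6 + -2·4 = 10
  a_4 = 3·10 + -2·6 = 18
  a_5 = 3·18 + -2·10 = 34
  a_6 = 3·34 + -2·18 = 66
  a_7 = 3·66 + -2·34 = 130
  a_8 = 3·130 + -2·66 = 258
  a_9 = 3·258 + -2·130 = 514
  a_10 = 3·514 + -2·258 = 1026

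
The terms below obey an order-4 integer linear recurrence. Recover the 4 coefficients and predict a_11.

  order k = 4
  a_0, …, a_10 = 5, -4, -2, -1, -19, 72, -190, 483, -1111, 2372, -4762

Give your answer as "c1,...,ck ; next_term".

-3,-1,1,-4 ; 8871

  a_4 = -3·-1 + -1·-2 + 1·-4 + -4·5 = -19
  a_5 = -3·-19 + -1·-1 + 1·-2 + -4·-4 = 72
  a_6 = -3·72 + -1·-19 + 1·-1 + -4·-2 = -190
  a_7 = -3·-190 + -1·72 + 1·-19 + -4·-1 = 483
  a_8 = -3·483 + -1·-190 + 1·72 + -4·-19 = -1111
  a_9 = -3·-1111 + -1·483 + 1·-190 + -4·72 = 2372
  a_10 = -3·2372 + -1·-1111 + 1·483 + -4·-190 = -4762
  a_11 = -3·-4762 + -1·2372 + 1·-1111 + -4·483 = 8871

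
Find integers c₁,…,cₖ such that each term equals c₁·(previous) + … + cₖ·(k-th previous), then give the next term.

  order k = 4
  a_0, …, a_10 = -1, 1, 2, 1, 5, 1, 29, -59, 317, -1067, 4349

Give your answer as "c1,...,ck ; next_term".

  a_4 = -3·1 + 4·2 + 4·1 + 4·-1 = 5
  a_5 = -3·5 + 4·1 + 4·2 + 4·1 = 1
  a_6 = -3·1 + 4·5 + 4·1 + 4·2 = 29
  a_7 = -3·29 + 4·1 + 4·5 + 4·1 = -59
  a_8 = -3·-59 + 4·29 + 4·1 + 4·5 = 317
  a_9 = -3·317 + 4·-59 + 4·29 + 4·1 = -1067
  a_10 = -3·-1067 + 4·317 + 4·-59 + 4·29 = 4349
  a_11 = -3·4349 + 4·-1067 + 4·317 + 4·-59 = -16283

-3,4,4,4 ; -16283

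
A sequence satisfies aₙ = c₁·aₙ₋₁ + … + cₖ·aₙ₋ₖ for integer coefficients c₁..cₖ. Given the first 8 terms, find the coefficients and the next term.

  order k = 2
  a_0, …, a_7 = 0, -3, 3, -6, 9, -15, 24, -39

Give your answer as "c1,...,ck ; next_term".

  a_2 = -1·-3 + 1·0 = 3
  a_3 = -1·3 + 1·-3 = -6
  a_4 = -1·-6 + 1·3 = 9
  a_5 = -1·9 + 1·-6 = -15
  a_6 = -1·-15 + 1·9 = 24
  a_7 = -1·24 + 1·-15 = -39
  a_8 = -1·-39 + 1·24 = 63

-1,1 ; 63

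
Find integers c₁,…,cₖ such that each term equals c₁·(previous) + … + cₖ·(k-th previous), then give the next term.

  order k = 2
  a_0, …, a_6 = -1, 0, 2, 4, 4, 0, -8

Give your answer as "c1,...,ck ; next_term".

2,-2 ; -16

  a_2 = 2·0 + -2·-1 = 2
  a_3 = 2·2 + -2·0 = 4
  a_4 = 2·4 + -2·2 = 4
  a_5 = 2·4 + -2·4 = 0
  a_6 = 2·0 + -2·4 = -8
  a_7 = 2·-8 + -2·0 = -16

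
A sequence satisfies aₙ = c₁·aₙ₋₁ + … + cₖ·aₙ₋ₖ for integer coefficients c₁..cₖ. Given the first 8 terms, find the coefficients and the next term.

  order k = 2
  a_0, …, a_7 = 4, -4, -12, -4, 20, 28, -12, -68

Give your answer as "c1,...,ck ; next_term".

1,-2 ; -44

  a_2 = 1·-4 + -2·4 = -12
  a_3 = 1·-12 + -2·-4 = -4
  a_4 = 1·-4 + -2·-12 = 20
  a_5 = 1·20 + -2·-4 = 28
  a_6 = 1·28 + -2·20 = -12
  a_7 = 1·-12 + -2·28 = -68
  a_8 = 1·-68 + -2·-12 = -44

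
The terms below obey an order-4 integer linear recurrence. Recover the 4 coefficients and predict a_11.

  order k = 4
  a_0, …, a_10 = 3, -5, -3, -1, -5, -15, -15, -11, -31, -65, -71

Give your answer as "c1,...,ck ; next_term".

  a_4 = 1·-1 + -1·-3 + 2·-5 + 1·3 = -5
  a_5 = 1·-5 + -1·-1 + 2·-3 + 1·-5 = -15
  a_6 = 1·-15 + -1·-5 + 2·-1 + 1·-3 = -15
  a_7 = 1·-15 + -1·-15 + 2·-5 + 1·-1 = -11
  a_8 = 1·-11 + -1·-15 + 2·-15 + 1·-5 = -31
  a_9 = 1·-31 + -1·-11 + 2·-15 + 1·-15 = -65
  a_10 = 1·-65 + -1·-31 + 2·-11 + 1·-15 = -71
  a_11 = 1·-71 + -1·-65 + 2·-31 + 1·-11 = -79

1,-1,2,1 ; -79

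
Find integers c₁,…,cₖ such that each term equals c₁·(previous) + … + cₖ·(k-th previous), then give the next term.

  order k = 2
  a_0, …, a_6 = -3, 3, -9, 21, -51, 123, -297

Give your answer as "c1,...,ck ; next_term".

  a_2 = -2·3 + 1·-3 = -9
  a_3 = -2·-9 + 1·3 = 21
  a_4 = -2·21 + 1·-9 = -51
  a_5 = -2·-51 + 1·21 = 123
  a_6 = -2·123 + 1·-51 = -297
  a_7 = -2·-297 + 1·123 = 717

-2,1 ; 717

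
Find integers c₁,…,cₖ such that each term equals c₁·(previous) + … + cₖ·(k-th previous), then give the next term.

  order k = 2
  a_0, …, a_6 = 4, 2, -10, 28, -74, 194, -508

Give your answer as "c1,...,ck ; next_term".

  a_2 = -3·2 + -1·4 = -10
  a_3 = -3·-10 + -1·2 = 28
  a_4 = -3·28 + -1·-10 = -74
  a_5 = -3·-74 + -1·28 = 194
  a_6 = -3·194 + -1·-74 = -508
  a_7 = -3·-508 + -1·194 = 1330

-3,-1 ; 1330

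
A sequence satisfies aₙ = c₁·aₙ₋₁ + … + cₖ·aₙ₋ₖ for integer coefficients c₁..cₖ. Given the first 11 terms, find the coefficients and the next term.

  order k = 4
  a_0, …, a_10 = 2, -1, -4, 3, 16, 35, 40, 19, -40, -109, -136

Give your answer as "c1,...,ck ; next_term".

  a_4 = 2·3 + -1·-4 + -2·-1 + 2·2 = 16
  a_5 = 2·16 + -1·3 + -2·-4 + 2·-1 = 35
  a_6 = 2·35 + -1·16 + -2·3 + 2·-4 = 40
  a_7 = 2·40 + -1·35 + -2·16 + 2·3 = 19
  a_8 = 2·19 + -1·40 + -2·35 + 2·16 = -40
  a_9 = 2·-40 + -1·19 + -2·40 + 2·35 = -109
  a_10 = 2·-109 + -1·-40 + -2·19 + 2·40 = -136
  a_11 = 2·-136 + -1·-109 + -2·-40 + 2·19 = -45

2,-1,-2,2 ; -45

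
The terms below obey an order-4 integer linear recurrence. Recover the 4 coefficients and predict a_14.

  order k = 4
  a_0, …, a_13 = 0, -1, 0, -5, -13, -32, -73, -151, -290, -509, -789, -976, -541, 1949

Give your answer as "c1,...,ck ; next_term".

  a_4 = 3·-5 + -1·0 + -2·-1 + -2·0 = -13
  a_5 = 3·-13 + -1·-5 + -2·0 + -2·-1 = -32
  a_6 = 3·-32 + -1·-13 + -2·-5 + -2·0 = -73
  a_7 = 3·-73 + -1·-32 + -2·-13 + -2·-5 = -151
  a_8 = 3·-151 + -1·-73 + -2·-32 + -2·-13 = -290
  a_9 = 3·-290 + -1·-151 + -2·-73 + -2·-32 = -509
  a_10 = 3·-509 + -1·-290 + -2·-151 + -2·-73 = -789
  a_11 = 3·-789 + -1·-509 + -2·-290 + -2·-151 = -976
  a_12 = 3·-976 + -1·-789 + -2·-509 + -2·-290 = -541
  a_13 = 3·-541 + -1·-976 + -2·-789 + -2·-509 = 1949
  a_14 = 3·1949 + -1·-541 + -2·-976 + -2·-789 = 9918

3,-1,-2,-2 ; 9918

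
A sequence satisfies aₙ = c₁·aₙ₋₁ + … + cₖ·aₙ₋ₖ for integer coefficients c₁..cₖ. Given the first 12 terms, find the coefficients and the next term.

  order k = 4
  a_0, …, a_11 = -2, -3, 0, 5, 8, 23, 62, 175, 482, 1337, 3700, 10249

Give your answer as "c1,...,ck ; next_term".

  a_4 = 2·5 + 2·0 + 0·-3 + 1·-2 = 8
  a_5 = 2·8 + 2·5 + 0·0 + 1·-3 = 23
  a_6 = 2·23 + 2·8 + 0·5 + 1·0 = 62
  a_7 = 2·62 + 2·23 + 0·8 + 1·5 = 175
  a_8 = 2·175 + 2·62 + 0·23 + 1·8 = 482
  a_9 = 2·482 + 2·175 + 0·62 + 1·23 = 1337
  a_10 = 2·1337 + 2·482 + 0·175 + 1·62 = 3700
  a_11 = 2·3700 + 2·1337 + 0·482 + 1·175 = 10249
  a_12 = 2·10249 + 2·3700 + 0·1337 + 1·482 = 28380

2,2,0,1 ; 28380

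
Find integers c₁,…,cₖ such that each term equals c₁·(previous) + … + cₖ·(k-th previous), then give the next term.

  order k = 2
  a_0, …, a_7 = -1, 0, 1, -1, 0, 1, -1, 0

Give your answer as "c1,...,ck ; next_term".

-1,-1 ; 1

  a_2 = -1·0 + -1·-1 = 1
  a_3 = -1·1 + -1·0 = -1
  a_4 = -1·-1 + -1·1 = 0
  a_5 = -1·0 + -1·-1 = 1
  a_6 = -1·1 + -1·0 = -1
  a_7 = -1·-1 + -1·1 = 0
  a_8 = -1·0 + -1·-1 = 1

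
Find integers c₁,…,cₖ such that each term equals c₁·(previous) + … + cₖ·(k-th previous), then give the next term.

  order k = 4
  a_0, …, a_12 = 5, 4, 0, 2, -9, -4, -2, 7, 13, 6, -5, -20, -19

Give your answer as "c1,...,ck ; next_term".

0,0,-1,-1 ; -1

  a_4 = 0·2 + 0·0 + -1·4 + -1·5 = -9
  a_5 = 0·-9 + 0·2 + -1·0 + -1·4 = -4
  a_6 = 0·-4 + 0·-9 + -1·2 + -1·0 = -2
  a_7 = 0·-2 + 0·-4 + -1·-9 + -1·2 = 7
  a_8 = 0·7 + 0·-2 + -1·-4 + -1·-9 = 13
  a_9 = 0·13 + 0·7 + -1·-2 + -1·-4 = 6
  a_10 = 0·6 + 0·13 + -1·7 + -1·-2 = -5
  a_11 = 0·-5 + 0·6 + -1·13 + -1·7 = -20
  a_12 = 0·-20 + 0·-5 + -1·6 + -1·13 = -19
  a_13 = 0·-19 + 0·-20 + -1·-5 + -1·6 = -1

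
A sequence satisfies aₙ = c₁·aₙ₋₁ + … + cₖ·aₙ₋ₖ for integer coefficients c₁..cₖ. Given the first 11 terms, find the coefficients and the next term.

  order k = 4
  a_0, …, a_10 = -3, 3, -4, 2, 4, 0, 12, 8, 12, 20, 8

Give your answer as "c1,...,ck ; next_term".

1,1,0,-2 ; 12

  a_4 = 1·2 + 1·-4 + 0·3 + -2·-3 = 4
  a_5 = 1·4 + 1·2 + 0·-4 + -2·3 = 0
  a_6 = 1·0 + 1·4 + 0·2 + -2·-4 = 12
  a_7 = 1·12 + 1·0 + 0·4 + -2·2 = 8
  a_8 = 1·8 + 1·12 + 0·0 + -2·4 = 12
  a_9 = 1·12 + 1·8 + 0·12 + -2·0 = 20
  a_10 = 1·20 + 1·12 + 0·8 + -2·12 = 8
  a_11 = 1·8 + 1·20 + 0·12 + -2·8 = 12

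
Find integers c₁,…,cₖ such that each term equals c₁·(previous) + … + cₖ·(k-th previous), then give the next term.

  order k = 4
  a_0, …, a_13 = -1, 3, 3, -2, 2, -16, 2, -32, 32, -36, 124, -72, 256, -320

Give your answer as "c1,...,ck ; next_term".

  a_4 = 0·-2 + 2·3 + -2·3 + -2·-1 = 2
  a_5 = 0·2 + 2·-2 + -2·3 + -2·3 = -16
  a_6 = 0·-16 + 2·2 + -2·-2 + -2·3 = 2
  a_7 = 0·2 + 2·-16 + -2·2 + -2·-2 = -32
  a_8 = 0·-32 + 2·2 + -2·-16 + -2·2 = 32
  a_9 = 0·32 + 2·-32 + -2·2 + -2·-16 = -36
  a_10 = 0·-36 + 2·32 + -2·-32 + -2·2 = 124
  a_11 = 0·124 + 2·-36 + -2·32 + -2·-32 = -72
  a_12 = 0·-72 + 2·124 + -2·-36 + -2·32 = 256
  a_13 = 0·256 + 2·-72 + -2·124 + -2·-36 = -320
  a_14 = 0·-320 + 2·256 + -2·-72 + -2·124 = 408

0,2,-2,-2 ; 408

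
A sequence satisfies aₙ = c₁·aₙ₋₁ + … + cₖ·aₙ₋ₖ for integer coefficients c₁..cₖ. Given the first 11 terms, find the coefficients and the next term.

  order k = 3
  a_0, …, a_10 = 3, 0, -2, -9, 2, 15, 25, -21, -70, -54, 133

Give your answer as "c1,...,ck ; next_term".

  a_3 = 0·-2 + -1·0 + -3·3 = -9
  a_4 = 0·-9 + -1·-2 + -3·0 = 2
  a_5 = 0·2 + -1·-9 + -3·-2 = 15
  a_6 = 0·15 + -1·2 + -3·-9 = 25
  a_7 = 0·25 + -1·15 + -3·2 = -21
  a_8 = 0·-21 + -1·25 + -3·15 = -70
  a_9 = 0·-70 + -1·-21 + -3·25 = -54
  a_10 = 0·-54 + -1·-70 + -3·-21 = 133
  a_11 = 0·133 + -1·-54 + -3·-70 = 264

0,-1,-3 ; 264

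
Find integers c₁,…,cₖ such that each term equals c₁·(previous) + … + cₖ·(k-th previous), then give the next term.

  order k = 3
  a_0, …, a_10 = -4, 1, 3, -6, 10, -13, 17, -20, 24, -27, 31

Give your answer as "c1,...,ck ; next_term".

  a_3 = -1·3 + 1·1 + 1·-4 = -6
  a_4 = -1·-6 + 1·3 + 1·1 = 10
  a_5 = -1·10 + 1·-6 + 1·3 = -13
  a_6 = -1·-13 + 1·10 + 1·-6 = 17
  a_7 = -1·17 + 1·-13 + 1·10 = -20
  a_8 = -1·-20 + 1·17 + 1·-13 = 24
  a_9 = -1·24 + 1·-20 + 1·17 = -27
  a_10 = -1·-27 + 1·24 + 1·-20 = 31
  a_11 = -1·31 + 1·-27 + 1·24 = -34

-1,1,1 ; -34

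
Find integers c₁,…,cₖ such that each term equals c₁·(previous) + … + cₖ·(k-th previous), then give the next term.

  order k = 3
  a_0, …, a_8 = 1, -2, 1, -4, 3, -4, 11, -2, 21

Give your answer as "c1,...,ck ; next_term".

1,1,-3 ; -14

  a_3 = 1·1 + 1·-2 + -3·1 = -4
  a_4 = 1·-4 + 1·1 + -3·-2 = 3
  a_5 = 1·3 + 1·-4 + -3·1 = -4
  a_6 = 1·-4 + 1·3 + -3·-4 = 11
  a_7 = 1·11 + 1·-4 + -3·3 = -2
  a_8 = 1·-2 + 1·11 + -3·-4 = 21
  a_9 = 1·21 + 1·-2 + -3·11 = -14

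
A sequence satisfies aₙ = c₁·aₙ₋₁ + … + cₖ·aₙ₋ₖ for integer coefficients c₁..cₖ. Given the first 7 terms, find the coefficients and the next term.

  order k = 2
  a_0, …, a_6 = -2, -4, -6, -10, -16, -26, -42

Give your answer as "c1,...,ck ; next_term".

  a_2 = 1·-4 + 1·-2 = -6
  a_3 = 1·-6 + 1·-4 = -10
  a_4 = 1·-10 + 1·-6 = -16
  a_5 = 1·-16 + 1·-10 = -26
  a_6 = 1·-26 + 1·-16 = -42
  a_7 = 1·-42 + 1·-26 = -68

1,1 ; -68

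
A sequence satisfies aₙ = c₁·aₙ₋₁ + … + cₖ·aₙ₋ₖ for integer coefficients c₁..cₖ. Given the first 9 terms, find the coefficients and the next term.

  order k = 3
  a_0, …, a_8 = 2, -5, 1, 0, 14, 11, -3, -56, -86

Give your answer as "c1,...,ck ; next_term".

  a_3 = 1·1 + -1·-5 + -3·2 = 0
  a_4 = 1·0 + -1·1 + -3·-5 = 14
  a_5 = 1·14 + -1·0 + -3·1 = 11
  a_6 = 1·11 + -1·14 + -3·0 = -3
  a_7 = 1·-3 + -1·11 + -3·14 = -56
  a_8 = 1·-56 + -1·-3 + -3·11 = -86
  a_9 = 1·-86 + -1·-56 + -3·-3 = -21

1,-1,-3 ; -21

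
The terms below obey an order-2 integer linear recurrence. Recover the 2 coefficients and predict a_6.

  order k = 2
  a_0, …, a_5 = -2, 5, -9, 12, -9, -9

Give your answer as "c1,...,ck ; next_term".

-3,-3 ; 54

  a_2 = -3·5 + -3·-2 = -9
  a_3 = -3·-9 + -3·5 = 12
  a_4 = -3·12 + -3·-9 = -9
  a_5 = -3·-9 + -3·12 = -9
  a_6 = -3·-9 + -3·-9 = 54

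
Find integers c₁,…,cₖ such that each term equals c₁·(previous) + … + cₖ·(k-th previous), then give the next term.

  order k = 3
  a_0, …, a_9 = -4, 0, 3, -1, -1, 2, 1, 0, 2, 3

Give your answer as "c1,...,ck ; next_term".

  a_3 = 1·3 + 0·0 + 1·-4 = -1
  a_4 = 1·-1 + 0·3 + 1·0 = -1
  a_5 = 1·-1 + 0·-1 + 1·3 = 2
  a_6 = 1·2 + 0·-1 + 1·-1 = 1
  a_7 = 1·1 + 0·2 + 1·-1 = 0
  a_8 = 1·0 + 0·1 + 1·2 = 2
  a_9 = 1·2 + 0·0 + 1·1 = 3
  a_10 = 1·3 + 0·2 + 1·0 = 3

1,0,1 ; 3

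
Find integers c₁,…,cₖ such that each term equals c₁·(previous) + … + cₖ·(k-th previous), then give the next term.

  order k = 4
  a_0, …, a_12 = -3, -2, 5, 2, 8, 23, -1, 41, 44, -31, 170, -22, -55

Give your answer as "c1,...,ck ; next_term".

  a_4 = 0·2 + 1·5 + 3·-2 + -3·-3 = 8
  a_5 = 0·8 + 1·2 + 3·5 + -3·-2 = 23
  a_6 = 0·23 + 1·8 + 3·2 + -3·5 = -1
  a_7 = 0·-1 + 1·23 + 3·8 + -3·2 = 41
  a_8 = 0·41 + 1·-1 + 3·23 + -3·8 = 44
  a_9 = 0·44 + 1·41 + 3·-1 + -3·23 = -31
  a_10 = 0·-31 + 1·44 + 3·41 + -3·-1 = 170
  a_11 = 0·170 + 1·-31 + 3·44 + -3·41 = -22
  a_12 = 0·-22 + 1·170 + 3·-31 + -3·44 = -55
  a_13 = 0·-55 + 1·-22 + 3·170 + -3·-31 = 581

0,1,3,-3 ; 581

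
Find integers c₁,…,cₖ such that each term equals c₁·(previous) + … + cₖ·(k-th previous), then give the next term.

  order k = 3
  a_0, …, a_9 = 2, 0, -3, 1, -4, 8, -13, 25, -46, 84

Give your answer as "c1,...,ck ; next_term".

  a_3 = -1·-3 + 1·0 + -1·2 = 1
  a_4 = -1·1 + 1·-3 + -1·0 = -4
  a_5 = -1·-4 + 1·1 + -1·-3 = 8
  a_6 = -1·8 + 1·-4 + -1·1 = -13
  a_7 = -1·-13 + 1·8 + -1·-4 = 25
  a_8 = -1·25 + 1·-13 + -1·8 = -46
  a_9 = -1·-46 + 1·25 + -1·-13 = 84
  a_10 = -1·84 + 1·-46 + -1·25 = -155

-1,1,-1 ; -155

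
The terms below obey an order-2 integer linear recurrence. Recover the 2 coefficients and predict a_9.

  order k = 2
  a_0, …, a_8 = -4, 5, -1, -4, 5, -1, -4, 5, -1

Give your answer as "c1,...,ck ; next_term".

  a_2 = -1·5 + -1·-4 = -1
  a_3 = -1·-1 + -1·5 = -4
  a_4 = -1·-4 + -1·-1 = 5
  a_5 = -1·5 + -1·-4 = -1
  a_6 = -1·-1 + -1·5 = -4
  a_7 = -1·-4 + -1·-1 = 5
  a_8 = -1·5 + -1·-4 = -1
  a_9 = -1·-1 + -1·5 = -4

-1,-1 ; -4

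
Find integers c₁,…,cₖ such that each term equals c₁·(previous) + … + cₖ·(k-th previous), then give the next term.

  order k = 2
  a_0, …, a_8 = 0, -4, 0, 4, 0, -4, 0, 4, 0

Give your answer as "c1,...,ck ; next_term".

0,-1 ; -4

  a_2 = 0·-4 + -1·0 = 0
  a_3 = 0·0 + -1·-4 = 4
  a_4 = 0·4 + -1·0 = 0
  a_5 = 0·0 + -1·4 = -4
  a_6 = 0·-4 + -1·0 = 0
  a_7 = 0·0 + -1·-4 = 4
  a_8 = 0·4 + -1·0 = 0
  a_9 = 0·0 + -1·4 = -4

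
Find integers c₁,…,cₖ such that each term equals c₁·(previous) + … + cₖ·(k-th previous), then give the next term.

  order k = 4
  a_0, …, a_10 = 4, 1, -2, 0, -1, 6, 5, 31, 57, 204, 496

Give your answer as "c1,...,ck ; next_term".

2,3,-3,2 ; 1495

  a_4 = 2·0 + 3·-2 + -3·1 + 2·4 = -1
  a_5 = 2·-1 + 3·0 + -3·-2 + 2·1 = 6
  a_6 = 2·6 + 3·-1 + -3·0 + 2·-2 = 5
  a_7 = 2·5 + 3·6 + -3·-1 + 2·0 = 31
  a_8 = 2·31 + 3·5 + -3·6 + 2·-1 = 57
  a_9 = 2·57 + 3·31 + -3·5 + 2·6 = 204
  a_10 = 2·204 + 3·57 + -3·31 + 2·5 = 496
  a_11 = 2·496 + 3·204 + -3·57 + 2·31 = 1495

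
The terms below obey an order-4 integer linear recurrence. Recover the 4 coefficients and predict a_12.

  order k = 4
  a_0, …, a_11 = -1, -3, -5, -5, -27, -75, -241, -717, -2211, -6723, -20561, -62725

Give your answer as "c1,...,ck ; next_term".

  a_4 = 2·-5 + 3·-5 + 0·-3 + 2·-1 = -27
  a_5 = 2·-27 + 3·-5 + 0·-5 + 2·-3 = -75
  a_6 = 2·-75 + 3·-27 + 0·-5 + 2·-5 = -241
  a_7 = 2·-241 + 3·-75 + 0·-27 + 2·-5 = -717
  a_8 = 2·-717 + 3·-241 + 0·-75 + 2·-27 = -2211
  a_9 = 2·-2211 + 3·-717 + 0·-241 + 2·-75 = -6723
  a_10 = 2·-6723 + 3·-2211 + 0·-717 + 2·-241 = -20561
  a_11 = 2·-20561 + 3·-6723 + 0·-2211 + 2·-717 = -62725
  a_12 = 2·-62725 + 3·-20561 + 0·-6723 + 2·-2211 = -191555

2,3,0,2 ; -191555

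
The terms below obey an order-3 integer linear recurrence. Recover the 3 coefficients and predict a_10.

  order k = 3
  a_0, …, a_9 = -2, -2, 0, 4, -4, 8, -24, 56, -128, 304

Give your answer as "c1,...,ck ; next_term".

  a_3 = -2·0 + 0·-2 + -2·-2 = 4
  a_4 = -2·4 + 0·0 + -2·-2 = -4
  a_5 = -2·-4 + 0·4 + -2·0 = 8
  a_6 = -2·8 + 0·-4 + -2·4 = -24
  a_7 = -2·-24 + 0·8 + -2·-4 = 56
  a_8 = -2·56 + 0·-24 + -2·8 = -128
  a_9 = -2·-128 + 0·56 + -2·-24 = 304
  a_10 = -2·304 + 0·-128 + -2·56 = -720

-2,0,-2 ; -720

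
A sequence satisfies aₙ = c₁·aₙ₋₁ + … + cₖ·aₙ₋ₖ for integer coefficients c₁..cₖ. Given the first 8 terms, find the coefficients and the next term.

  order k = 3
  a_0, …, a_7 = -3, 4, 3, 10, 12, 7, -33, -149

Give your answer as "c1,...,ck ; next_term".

  a_3 = 3·3 + -2·4 + -3·-3 = 10
  a_4 = 3·10 + -2·3 + -3·4 = 12
  a_5 = 3·12 + -2·10 + -3·3 = 7
  a_6 = 3·7 + -2·12 + -3·10 = -33
  a_7 = 3·-33 + -2·7 + -3·12 = -149
  a_8 = 3·-149 + -2·-33 + -3·7 = -402

3,-2,-3 ; -402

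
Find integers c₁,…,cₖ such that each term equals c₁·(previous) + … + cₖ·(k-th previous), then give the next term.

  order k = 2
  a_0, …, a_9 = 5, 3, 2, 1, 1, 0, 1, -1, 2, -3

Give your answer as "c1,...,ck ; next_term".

-1,1 ; 5

  a_2 = -1·3 + 1·5 = 2
  a_3 = -1·2 + 1·3 = 1
  a_4 = -1·1 + 1·2 = 1
  a_5 = -1·1 + 1·1 = 0
  a_6 = -1·0 + 1·1 = 1
  a_7 = -1·1 + 1·0 = -1
  a_8 = -1·-1 + 1·1 = 2
  a_9 = -1·2 + 1·-1 = -3
  a_10 = -1·-3 + 1·2 = 5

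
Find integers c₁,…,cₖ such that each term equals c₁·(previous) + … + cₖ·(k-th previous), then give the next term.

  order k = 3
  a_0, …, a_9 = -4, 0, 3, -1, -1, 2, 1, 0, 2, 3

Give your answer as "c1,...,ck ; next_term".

1,0,1 ; 3

  a_3 = 1·3 + 0·0 + 1·-4 = -1
  a_4 = 1·-1 + 0·3 + 1·0 = -1
  a_5 = 1·-1 + 0·-1 + 1·3 = 2
  a_6 = 1·2 + 0·-1 + 1·-1 = 1
  a_7 = 1·1 + 0·2 + 1·-1 = 0
  a_8 = 1·0 + 0·1 + 1·2 = 2
  a_9 = 1·2 + 0·0 + 1·1 = 3
  a_10 = 1·3 + 0·2 + 1·0 = 3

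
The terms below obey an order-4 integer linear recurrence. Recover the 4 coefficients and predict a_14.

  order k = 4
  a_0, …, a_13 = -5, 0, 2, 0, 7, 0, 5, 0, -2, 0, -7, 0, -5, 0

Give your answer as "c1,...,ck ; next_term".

0,1,0,-1 ; 2

  a_4 = 0·0 + 1·2 + 0·0 + -1·-5 = 7
  a_5 = 0·7 + 1·0 + 0·2 + -1·0 = 0
  a_6 = 0·0 + 1·7 + 0·0 + -1·2 = 5
  a_7 = 0·5 + 1·0 + 0·7 + -1·0 = 0
  a_8 = 0·0 + 1·5 + 0·0 + -1·7 = -2
  a_9 = 0·-2 + 1·0 + 0·5 + -1·0 = 0
  a_10 = 0·0 + 1·-2 + 0·0 + -1·5 = -7
  a_11 = 0·-7 + 1·0 + 0·-2 + -1·0 = 0
  a_12 = 0·0 + 1·-7 + 0·0 + -1·-2 = -5
  a_13 = 0·-5 + 1·0 + 0·-7 + -1·0 = 0
  a_14 = 0·0 + 1·-5 + 0·0 + -1·-7 = 2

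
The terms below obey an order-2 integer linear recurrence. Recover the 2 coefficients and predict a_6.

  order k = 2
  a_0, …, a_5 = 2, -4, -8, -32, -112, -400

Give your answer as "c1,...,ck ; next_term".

3,2 ; -1424

  a_2 = 3·-4 + 2·2 = -8
  a_3 = 3·-8 + 2·-4 = -32
  a_4 = 3·-32 + 2·-8 = -112
  a_5 = 3·-112 + 2·-32 = -400
  a_6 = 3·-400 + 2·-112 = -1424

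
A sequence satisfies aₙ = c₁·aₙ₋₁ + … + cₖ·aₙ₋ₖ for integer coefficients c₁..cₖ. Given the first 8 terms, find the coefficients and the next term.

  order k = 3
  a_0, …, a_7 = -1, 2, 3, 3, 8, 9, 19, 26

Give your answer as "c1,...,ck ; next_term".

0,2,1 ; 47

  a_3 = 0·3 + 2·2 + 1·-1 = 3
  a_4 = 0·3 + 2·3 + 1·2 = 8
  a_5 = 0·8 + 2·3 + 1·3 = 9
  a_6 = 0·9 + 2·8 + 1·3 = 19
  a_7 = 0·19 + 2·9 + 1·8 = 26
  a_8 = 0·26 + 2·19 + 1·9 = 47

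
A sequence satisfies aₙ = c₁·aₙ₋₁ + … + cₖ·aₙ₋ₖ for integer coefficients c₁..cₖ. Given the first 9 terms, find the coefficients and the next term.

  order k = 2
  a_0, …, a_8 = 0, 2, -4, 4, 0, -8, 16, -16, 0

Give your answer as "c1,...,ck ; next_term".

-2,-2 ; 32

  a_2 = -2·2 + -2·0 = -4
  a_3 = -2·-4 + -2·2 = 4
  a_4 = -2·4 + -2·-4 = 0
  a_5 = -2·0 + -2·4 = -8
  a_6 = -2·-8 + -2·0 = 16
  a_7 = -2·16 + -2·-8 = -16
  a_8 = -2·-16 + -2·16 = 0
  a_9 = -2·0 + -2·-16 = 32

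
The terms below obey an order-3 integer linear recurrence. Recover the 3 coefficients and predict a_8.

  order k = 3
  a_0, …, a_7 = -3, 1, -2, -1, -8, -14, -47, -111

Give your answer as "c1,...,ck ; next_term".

  a_3 = 1·-2 + 4·1 + 1·-3 = -1
  a_4 = 1·-1 + 4·-2 + 1·1 = -8
  a_5 = 1·-8 + 4·-1 + 1·-2 = -14
  a_6 = 1·-14 + 4·-8 + 1·-1 = -47
  a_7 = 1·-47 + 4·-14 + 1·-8 = -111
  a_8 = 1·-111 + 4·-47 + 1·-14 = -313

1,4,1 ; -313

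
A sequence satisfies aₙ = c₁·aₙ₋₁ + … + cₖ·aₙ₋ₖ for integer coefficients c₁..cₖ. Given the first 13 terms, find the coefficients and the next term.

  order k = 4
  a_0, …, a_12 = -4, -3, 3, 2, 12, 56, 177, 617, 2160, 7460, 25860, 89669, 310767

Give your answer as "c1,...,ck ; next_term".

  a_4 = 3·2 + 1·3 + 3·-3 + -3·-4 = 12
  a_5 = 3·12 + 1·2 + 3·3 + -3·-3 = 56
  a_6 = 3·56 + 1·12 + 3·2 + -3·3 = 177
  a_7 = 3·177 + 1·56 + 3·12 + -3·2 = 617
  a_8 = 3·617 + 1·177 + 3·56 + -3·12 = 2160
  a_9 = 3·2160 + 1·617 + 3·177 + -3·56 = 7460
  a_10 = 3·7460 + 1·2160 + 3·617 + -3·177 = 25860
  a_11 = 3·25860 + 1·7460 + 3·2160 + -3·617 = 89669
  a_12 = 3·89669 + 1·25860 + 3·7460 + -3·2160 = 310767
  a_13 = 3·310767 + 1·89669 + 3·25860 + -3·7460 = 1077170

3,1,3,-3 ; 1077170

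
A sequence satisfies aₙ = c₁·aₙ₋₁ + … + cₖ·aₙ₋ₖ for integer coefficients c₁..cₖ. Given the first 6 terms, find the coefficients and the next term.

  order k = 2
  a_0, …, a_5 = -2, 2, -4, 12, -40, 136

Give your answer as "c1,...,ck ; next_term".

  a_2 = -4·2 + -2·-2 = -4
  a_3 = -4·-4 + -2·2 = 12
  a_4 = -4·12 + -2·-4 = -40
  a_5 = -4·-40 + -2·12 = 136
  a_6 = -4·136 + -2·-40 = -464

-4,-2 ; -464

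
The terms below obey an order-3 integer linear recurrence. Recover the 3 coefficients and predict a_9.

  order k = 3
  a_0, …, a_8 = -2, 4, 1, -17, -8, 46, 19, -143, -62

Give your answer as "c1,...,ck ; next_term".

1,-3,3 ; 424

  a_3 = 1·1 + -3·4 + 3·-2 = -17
  a_4 = 1·-17 + -3·1 + 3·4 = -8
  a_5 = 1·-8 + -3·-17 + 3·1 = 46
  a_6 = 1·46 + -3·-8 + 3·-17 = 19
  a_7 = 1·19 + -3·46 + 3·-8 = -143
  a_8 = 1·-143 + -3·19 + 3·46 = -62
  a_9 = 1·-62 + -3·-143 + 3·19 = 424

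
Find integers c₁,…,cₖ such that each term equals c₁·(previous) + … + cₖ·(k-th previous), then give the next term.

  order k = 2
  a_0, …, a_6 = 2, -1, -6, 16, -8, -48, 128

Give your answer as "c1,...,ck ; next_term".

-2,-4 ; -64

  a_2 = -2·-1 + -4·2 = -6
  a_3 = -2·-6 + -4·-1 = 16
  a_4 = -2·16 + -4·-6 = -8
  a_5 = -2·-8 + -4·16 = -48
  a_6 = -2·-48 + -4·-8 = 128
  a_7 = -2·128 + -4·-48 = -64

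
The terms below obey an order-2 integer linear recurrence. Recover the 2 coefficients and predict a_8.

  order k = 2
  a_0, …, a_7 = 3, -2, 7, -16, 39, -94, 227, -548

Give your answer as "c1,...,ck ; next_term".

  a_2 = -2·-2 + 1·3 = 7
  a_3 = -2·7 + 1·-2 = -16
  a_4 = -2·-16 + 1·7 = 39
  a_5 = -2·39 + 1·-16 = -94
  a_6 = -2·-94 + 1·39 = 227
  a_7 = -2·227 + 1·-94 = -548
  a_8 = -2·-548 + 1·227 = 1323

-2,1 ; 1323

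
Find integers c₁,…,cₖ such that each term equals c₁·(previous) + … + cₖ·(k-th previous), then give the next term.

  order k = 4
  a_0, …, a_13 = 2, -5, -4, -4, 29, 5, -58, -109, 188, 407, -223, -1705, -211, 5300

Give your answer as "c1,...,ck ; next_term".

0,-2,-3,3 ; 4868

  a_4 = 0·-4 + -2·-4 + -3·-5 + 3·2 = 29
  a_5 = 0·29 + -2·-4 + -3·-4 + 3·-5 = 5
  a_6 = 0·5 + -2·29 + -3·-4 + 3·-4 = -58
  a_7 = 0·-58 + -2·5 + -3·29 + 3·-4 = -109
  a_8 = 0·-109 + -2·-58 + -3·5 + 3·29 = 188
  a_9 = 0·188 + -2·-109 + -3·-58 + 3·5 = 407
  a_10 = 0·407 + -2·188 + -3·-109 + 3·-58 = -223
  a_11 = 0·-223 + -2·407 + -3·188 + 3·-109 = -1705
  a_12 = 0·-1705 + -2·-223 + -3·407 + 3·188 = -211
  a_13 = 0·-211 + -2·-1705 + -3·-223 + 3·407 = 5300
  a_14 = 0·5300 + -2·-211 + -3·-1705 + 3·-223 = 4868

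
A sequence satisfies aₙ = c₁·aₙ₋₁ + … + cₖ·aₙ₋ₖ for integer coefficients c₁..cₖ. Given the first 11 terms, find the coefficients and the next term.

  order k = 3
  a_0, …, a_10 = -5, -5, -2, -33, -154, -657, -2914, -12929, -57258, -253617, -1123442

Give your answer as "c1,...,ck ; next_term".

  a_3 = 4·-2 + 1·-5 + 4·-5 = -33
  a_4 = 4·-33 + 1·-2 + 4·-5 = -154
  a_5 = 4·-154 + 1·-33 + 4·-2 = -657
  a_6 = 4·-657 + 1·-154 + 4·-33 = -2914
  a_7 = 4·-2914 + 1·-657 + 4·-154 = -12929
  a_8 = 4·-12929 + 1·-2914 + 4·-657 = -57258
  a_9 = 4·-57258 + 1·-12929 + 4·-2914 = -253617
  a_10 = 4·-253617 + 1·-57258 + 4·-12929 = -1123442
  a_11 = 4·-1123442 + 1·-253617 + 4·-57258 = -4976417

4,1,4 ; -4976417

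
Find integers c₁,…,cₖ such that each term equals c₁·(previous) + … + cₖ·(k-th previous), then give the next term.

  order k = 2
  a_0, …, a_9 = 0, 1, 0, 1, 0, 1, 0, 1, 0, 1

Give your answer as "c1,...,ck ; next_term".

0,1 ; 0

  a_2 = 0·1 + 1·0 = 0
  a_3 = 0·0 + 1·1 = 1
  a_4 = 0·1 + 1·0 = 0
  a_5 = 0·0 + 1·1 = 1
  a_6 = 0·1 + 1·0 = 0
  a_7 = 0·0 + 1·1 = 1
  a_8 = 0·1 + 1·0 = 0
  a_9 = 0·0 + 1·1 = 1
  a_10 = 0·1 + 1·0 = 0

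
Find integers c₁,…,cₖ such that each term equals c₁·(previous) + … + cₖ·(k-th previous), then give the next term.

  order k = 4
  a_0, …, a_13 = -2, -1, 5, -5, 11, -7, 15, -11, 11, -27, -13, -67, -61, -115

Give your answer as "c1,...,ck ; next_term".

1,2,-2,-2 ; -77

  a_4 = 1·-5 + 2·5 + -2·-1 + -2·-2 = 11
  a_5 = 1·11 + 2·-5 + -2·5 + -2·-1 = -7
  a_6 = 1·-7 + 2·11 + -2·-5 + -2·5 = 15
  a_7 = 1·15 + 2·-7 + -2·11 + -2·-5 = -11
  a_8 = 1·-11 + 2·15 + -2·-7 + -2·11 = 11
  a_9 = 1·11 + 2·-11 + -2·15 + -2·-7 = -27
  a_10 = 1·-27 + 2·11 + -2·-11 + -2·15 = -13
  a_11 = 1·-13 + 2·-27 + -2·11 + -2·-11 = -67
  a_12 = 1·-67 + 2·-13 + -2·-27 + -2·11 = -61
  a_13 = 1·-61 + 2·-67 + -2·-13 + -2·-27 = -115
  a_14 = 1·-115 + 2·-61 + -2·-67 + -2·-13 = -77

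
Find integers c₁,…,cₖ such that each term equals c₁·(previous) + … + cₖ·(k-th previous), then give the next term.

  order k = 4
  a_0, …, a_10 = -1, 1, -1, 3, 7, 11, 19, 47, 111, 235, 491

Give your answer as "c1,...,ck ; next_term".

2,-1,2,2 ; 1063

  a_4 = 2·3 + -1·-1 + 2·1 + 2·-1 = 7
  a_5 = 2·7 + -1·3 + 2·-1 + 2·1 = 11
  a_6 = 2·11 + -1·7 + 2·3 + 2·-1 = 19
  a_7 = 2·19 + -1·11 + 2·7 + 2·3 = 47
  a_8 = 2·47 + -1·19 + 2·11 + 2·7 = 111
  a_9 = 2·111 + -1·47 + 2·19 + 2·11 = 235
  a_10 = 2·235 + -1·111 + 2·47 + 2·19 = 491
  a_11 = 2·491 + -1·235 + 2·111 + 2·47 = 1063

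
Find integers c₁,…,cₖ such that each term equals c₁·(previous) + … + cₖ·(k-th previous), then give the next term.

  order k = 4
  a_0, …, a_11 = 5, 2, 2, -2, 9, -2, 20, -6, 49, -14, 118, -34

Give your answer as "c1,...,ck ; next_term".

  a_4 = 0·-2 + 2·2 + 0·2 + 1·5 = 9
  a_5 = 0·9 + 2·-2 + 0·2 + 1·2 = -2
  a_6 = 0·-2 + 2·9 + 0·-2 + 1·2 = 20
  a_7 = 0·20 + 2·-2 + 0·9 + 1·-2 = -6
  a_8 = 0·-6 + 2·20 + 0·-2 + 1·9 = 49
  a_9 = 0·49 + 2·-6 + 0·20 + 1·-2 = -14
  a_10 = 0·-14 + 2·49 + 0·-6 + 1·20 = 118
  a_11 = 0·118 + 2·-14 + 0·49 + 1·-6 = -34
  a_12 = 0·-34 + 2·118 + 0·-14 + 1·49 = 285

0,2,0,1 ; 285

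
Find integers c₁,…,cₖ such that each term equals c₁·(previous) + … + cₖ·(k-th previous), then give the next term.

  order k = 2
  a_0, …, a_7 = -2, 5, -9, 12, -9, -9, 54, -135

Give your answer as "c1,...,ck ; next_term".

  a_2 = -3·5 + -3·-2 = -9
  a_3 = -3·-9 + -3·5 = 12
  a_4 = -3·12 + -3·-9 = -9
  a_5 = -3·-9 + -3·12 = -9
  a_6 = -3·-9 + -3·-9 = 54
  a_7 = -3·54 + -3·-9 = -135
  a_8 = -3·-135 + -3·54 = 243

-3,-3 ; 243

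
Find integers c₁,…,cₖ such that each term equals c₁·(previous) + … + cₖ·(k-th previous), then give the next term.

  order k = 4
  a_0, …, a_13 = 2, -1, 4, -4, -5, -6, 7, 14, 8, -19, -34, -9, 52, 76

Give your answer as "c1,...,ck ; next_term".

  a_4 = 1·-4 + -1·4 + -1·-1 + 1·2 = -5
  a_5 = 1·-5 + -1·-4 + -1·4 + 1·-1 = -6
  a_6 = 1·-6 + -1·-5 + -1·-4 + 1·4 = 7
  a_7 = 1·7 + -1·-6 + -1·-5 + 1·-4 = 14
  a_8 = 1·14 + -1·7 + -1·-6 + 1·-5 = 8
  a_9 = 1·8 + -1·14 + -1·7 + 1·-6 = -19
  a_10 = 1·-19 + -1·8 + -1·14 + 1·7 = -34
  a_11 = 1·-34 + -1·-19 + -1·8 + 1·14 = -9
  a_12 = 1·-9 + -1·-34 + -1·-19 + 1·8 = 52
  a_13 = 1·52 + -1·-9 + -1·-34 + 1·-19 = 76
  a_14 = 1·76 + -1·52 + -1·-9 + 1·-34 = -1

1,-1,-1,1 ; -1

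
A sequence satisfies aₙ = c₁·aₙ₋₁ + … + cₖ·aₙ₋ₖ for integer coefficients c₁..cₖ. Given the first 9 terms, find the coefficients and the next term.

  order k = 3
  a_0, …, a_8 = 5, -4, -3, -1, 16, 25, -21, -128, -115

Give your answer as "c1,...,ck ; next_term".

1,-3,-2 ; 311

  a_3 = 1·-3 + -3·-4 + -2·5 = -1
  a_4 = 1·-1 + -3·-3 + -2·-4 = 16
  a_5 = 1·16 + -3·-1 + -2·-3 = 25
  a_6 = 1·25 + -3·16 + -2·-1 = -21
  a_7 = 1·-21 + -3·25 + -2·16 = -128
  a_8 = 1·-128 + -3·-21 + -2·25 = -115
  a_9 = 1·-115 + -3·-128 + -2·-21 = 311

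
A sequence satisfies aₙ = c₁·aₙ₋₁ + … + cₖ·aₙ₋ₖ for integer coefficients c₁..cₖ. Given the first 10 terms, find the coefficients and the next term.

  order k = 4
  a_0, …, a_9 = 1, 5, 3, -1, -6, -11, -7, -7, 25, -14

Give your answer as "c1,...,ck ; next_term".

-1,3,-3,-1 ; 117

  a_4 = -1·-1 + 3·3 + -3·5 + -1·1 = -6
  a_5 = -1·-6 + 3·-1 + -3·3 + -1·5 = -11
  a_6 = -1·-11 + 3·-6 + -3·-1 + -1·3 = -7
  a_7 = -1·-7 + 3·-11 + -3·-6 + -1·-1 = -7
  a_8 = -1·-7 + 3·-7 + -3·-11 + -1·-6 = 25
  a_9 = -1·25 + 3·-7 + -3·-7 + -1·-11 = -14
  a_10 = -1·-14 + 3·25 + -3·-7 + -1·-7 = 117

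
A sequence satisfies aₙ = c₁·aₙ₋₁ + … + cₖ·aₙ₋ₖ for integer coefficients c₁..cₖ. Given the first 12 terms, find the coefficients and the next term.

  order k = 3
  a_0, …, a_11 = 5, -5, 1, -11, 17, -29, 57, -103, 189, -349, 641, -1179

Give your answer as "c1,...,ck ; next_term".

-1,1,-1 ; 2169

  a_3 = -1·1 + 1·-5 + -1·5 = -11
  a_4 = -1·-11 + 1·1 + -1·-5 = 17
  a_5 = -1·17 + 1·-11 + -1·1 = -29
  a_6 = -1·-29 + 1·17 + -1·-11 = 57
  a_7 = -1·57 + 1·-29 + -1·17 = -103
  a_8 = -1·-103 + 1·57 + -1·-29 = 189
  a_9 = -1·189 + 1·-103 + -1·57 = -349
  a_10 = -1·-349 + 1·189 + -1·-103 = 641
  a_11 = -1·641 + 1·-349 + -1·189 = -1179
  a_12 = -1·-1179 + 1·641 + -1·-349 = 2169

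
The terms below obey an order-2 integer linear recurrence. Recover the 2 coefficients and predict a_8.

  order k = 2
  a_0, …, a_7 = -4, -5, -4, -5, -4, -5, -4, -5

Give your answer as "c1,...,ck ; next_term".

  a_2 = 0·-5 + 1·-4 = -4
  a_3 = 0·-4 + 1·-5 = -5
  a_4 = 0·-5 + 1·-4 = -4
  a_5 = 0·-4 + 1·-5 = -5
  a_6 = 0·-5 + 1·-4 = -4
  a_7 = 0·-4 + 1·-5 = -5
  a_8 = 0·-5 + 1·-4 = -4

0,1 ; -4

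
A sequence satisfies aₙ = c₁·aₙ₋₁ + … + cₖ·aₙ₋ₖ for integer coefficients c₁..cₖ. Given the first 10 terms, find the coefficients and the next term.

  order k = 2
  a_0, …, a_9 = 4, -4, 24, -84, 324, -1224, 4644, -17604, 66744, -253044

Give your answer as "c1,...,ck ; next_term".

  a_2 = -3·-4 + 3·4 = 24
  a_3 = -3·24 + 3·-4 = -84
  a_4 = -3·-84 + 3·24 = 324
  a_5 = -3·324 + 3·-84 = -1224
  a_6 = -3·-1224 + 3·324 = 4644
  a_7 = -3·4644 + 3·-1224 = -17604
  a_8 = -3·-17604 + 3·4644 = 66744
  a_9 = -3·66744 + 3·-17604 = -253044
  a_10 = -3·-253044 + 3·66744 = 959364

-3,3 ; 959364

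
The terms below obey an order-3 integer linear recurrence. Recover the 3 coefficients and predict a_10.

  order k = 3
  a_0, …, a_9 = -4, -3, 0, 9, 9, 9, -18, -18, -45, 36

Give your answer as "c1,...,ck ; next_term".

  a_3 = 0·0 + 1·-3 + -3·-4 = 9
  a_4 = 0·9 + 1·0 + -3·-3 = 9
  a_5 = 0·9 + 1·9 + -3·0 = 9
  a_6 = 0·9 + 1·9 + -3·9 = -18
  a_7 = 0·-18 + 1·9 + -3·9 = -18
  a_8 = 0·-18 + 1·-18 + -3·9 = -45
  a_9 = 0·-45 + 1·-18 + -3·-18 = 36
  a_10 = 0·36 + 1·-45 + -3·-18 = 9

0,1,-3 ; 9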